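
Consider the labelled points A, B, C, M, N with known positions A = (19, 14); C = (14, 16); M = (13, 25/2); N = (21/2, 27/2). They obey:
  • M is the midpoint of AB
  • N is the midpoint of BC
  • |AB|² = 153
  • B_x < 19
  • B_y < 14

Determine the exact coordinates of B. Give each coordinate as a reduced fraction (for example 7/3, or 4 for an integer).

B = (7, 11)

1. B_x = 7  [B = 2·M−A = 2·(13, 25/2)−(19, 14)]
2. B_y = 11  [B = 2·M−A = 2·(13, 25/2)−(19, 14)]
   so B = (7, 11)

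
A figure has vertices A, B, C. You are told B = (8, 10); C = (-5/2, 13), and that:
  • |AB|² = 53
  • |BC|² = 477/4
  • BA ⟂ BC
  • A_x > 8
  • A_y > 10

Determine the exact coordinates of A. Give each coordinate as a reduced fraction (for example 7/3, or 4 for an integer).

1. A_x = 10  [[BA ⟂ BC ⇒ -21/2x+3y+54=0] ∩ [|A−(8, 10)|²=53]]
2. A_y = 17  [[BA ⟂ BC ⇒ -21/2x+3y+54=0] ∩ [|A−(8, 10)|²=53]]
   so A = (10, 17)

A = (10, 17)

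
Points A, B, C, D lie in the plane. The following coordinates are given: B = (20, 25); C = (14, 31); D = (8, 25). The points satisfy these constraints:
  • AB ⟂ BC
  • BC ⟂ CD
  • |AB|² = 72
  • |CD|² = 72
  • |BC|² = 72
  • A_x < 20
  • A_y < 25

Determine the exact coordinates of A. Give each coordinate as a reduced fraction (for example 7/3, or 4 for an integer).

1. A_x = 14  [[AB ⟂ BC ⇒ 6x-6y+30=0] ∩ [|A−(20, 25)|²=72]]
2. A_y = 19  [[AB ⟂ BC ⇒ 6x-6y+30=0] ∩ [|A−(20, 25)|²=72]]
   so A = (14, 19)

A = (14, 19)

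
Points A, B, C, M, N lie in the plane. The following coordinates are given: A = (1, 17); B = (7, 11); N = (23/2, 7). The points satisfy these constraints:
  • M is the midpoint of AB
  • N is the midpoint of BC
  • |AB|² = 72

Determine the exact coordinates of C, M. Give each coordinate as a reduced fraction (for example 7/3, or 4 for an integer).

C = (16, 3)
M = (4, 14)

1. M_x = 4  [2·M = A+B = (1, 17)+(7, 11)]
2. M_y = 14  [2·M = A+B = (1, 17)+(7, 11)]
   so M = (4, 14)
3. C_x = 16  [C = 2·N−B = 2·(23/2, 7)−(7, 11)]
4. C_y = 3  [C = 2·N−B = 2·(23/2, 7)−(7, 11)]
   so C = (16, 3)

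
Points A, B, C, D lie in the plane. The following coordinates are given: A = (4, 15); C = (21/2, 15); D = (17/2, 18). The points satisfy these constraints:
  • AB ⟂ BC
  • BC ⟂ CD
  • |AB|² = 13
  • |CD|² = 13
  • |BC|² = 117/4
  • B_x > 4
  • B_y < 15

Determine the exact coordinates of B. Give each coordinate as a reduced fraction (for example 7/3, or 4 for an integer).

1. B_x = 6  [[BC ⟂ CD ⇒ 2x-3y+24=0] ∩ [|B−(4, 15)|²=13]]
2. B_y = 12  [[BC ⟂ CD ⇒ 2x-3y+24=0] ∩ [|B−(4, 15)|²=13]]
   so B = (6, 12)

B = (6, 12)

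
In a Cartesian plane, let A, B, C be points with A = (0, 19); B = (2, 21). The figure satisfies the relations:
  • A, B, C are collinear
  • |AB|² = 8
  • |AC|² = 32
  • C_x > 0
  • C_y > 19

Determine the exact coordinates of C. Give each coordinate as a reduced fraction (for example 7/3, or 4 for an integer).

1. C_x = 4  [[A, B, C are collinear ⇒ -2x+2y-38=0] ∩ [|C−(0, 19)|²=32]]
2. C_y = 23  [[A, B, C are collinear ⇒ -2x+2y-38=0] ∩ [|C−(0, 19)|²=32]]
   so C = (4, 23)

C = (4, 23)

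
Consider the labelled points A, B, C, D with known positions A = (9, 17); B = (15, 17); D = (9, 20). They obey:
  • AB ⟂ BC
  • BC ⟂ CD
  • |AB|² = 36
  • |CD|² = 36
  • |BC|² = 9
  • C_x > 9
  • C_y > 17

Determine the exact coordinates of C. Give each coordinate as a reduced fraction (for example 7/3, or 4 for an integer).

1. C_x = 15  [[AB ⟂ BC ⇒ 6x-90=0] ∩ [|C−(9, 20)|²=36]]
2. C_y = 20  [[AB ⟂ BC ⇒ 6x-90=0] ∩ [|C−(9, 20)|²=36]]
   so C = (15, 20)

C = (15, 20)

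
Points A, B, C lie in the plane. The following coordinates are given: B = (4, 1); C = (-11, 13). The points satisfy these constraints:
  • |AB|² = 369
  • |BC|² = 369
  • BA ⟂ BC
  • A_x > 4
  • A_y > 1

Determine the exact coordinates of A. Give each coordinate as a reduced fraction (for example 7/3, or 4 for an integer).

1. A_x = 16  [[BA ⟂ BC ⇒ -15x+12y+48=0] ∩ [|A−(4, 1)|²=369]]
2. A_y = 16  [[BA ⟂ BC ⇒ -15x+12y+48=0] ∩ [|A−(4, 1)|²=369]]
   so A = (16, 16)

A = (16, 16)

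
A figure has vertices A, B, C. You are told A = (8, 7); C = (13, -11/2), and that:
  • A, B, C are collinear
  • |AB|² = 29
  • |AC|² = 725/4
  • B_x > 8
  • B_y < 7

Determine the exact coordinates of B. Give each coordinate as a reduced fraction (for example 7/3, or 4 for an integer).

1. B_x = 10  [[A, B, C are collinear ⇒ -25/2x-5y+135=0] ∩ [|B−(8, 7)|²=29]]
2. B_y = 2  [[A, B, C are collinear ⇒ -25/2x-5y+135=0] ∩ [|B−(8, 7)|²=29]]
   so B = (10, 2)

B = (10, 2)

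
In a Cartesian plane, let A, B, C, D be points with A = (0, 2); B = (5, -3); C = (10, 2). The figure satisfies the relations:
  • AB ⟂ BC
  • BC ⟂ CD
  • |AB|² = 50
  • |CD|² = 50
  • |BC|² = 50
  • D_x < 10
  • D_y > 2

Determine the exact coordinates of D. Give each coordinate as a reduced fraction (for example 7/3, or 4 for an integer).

D = (5, 7)

1. D_x = 5  [[BC ⟂ CD ⇒ 5x+5y-60=0] ∩ [|D−(10, 2)|²=50]]
2. D_y = 7  [[BC ⟂ CD ⇒ 5x+5y-60=0] ∩ [|D−(10, 2)|²=50]]
   so D = (5, 7)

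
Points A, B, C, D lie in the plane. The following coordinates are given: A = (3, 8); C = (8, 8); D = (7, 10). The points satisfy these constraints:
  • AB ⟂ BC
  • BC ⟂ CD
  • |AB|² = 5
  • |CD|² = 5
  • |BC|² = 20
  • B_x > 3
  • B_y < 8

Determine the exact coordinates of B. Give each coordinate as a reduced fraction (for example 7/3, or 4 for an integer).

B = (4, 6)

1. B_x = 4  [[BC ⟂ CD ⇒ 1x-2y+8=0] ∩ [|B−(3, 8)|²=5]]
2. B_y = 6  [[BC ⟂ CD ⇒ 1x-2y+8=0] ∩ [|B−(3, 8)|²=5]]
   so B = (4, 6)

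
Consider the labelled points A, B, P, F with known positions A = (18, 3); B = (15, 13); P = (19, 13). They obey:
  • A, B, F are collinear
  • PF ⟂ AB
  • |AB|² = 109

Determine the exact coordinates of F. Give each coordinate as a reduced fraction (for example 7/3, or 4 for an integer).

1. F_x = 1671/109  [[A, B, F are collinear ⇒ -10x-3y+189=0] ∩ [PF ⟂ AB ⇒ -3x+10y-73=0]]
2. F_y = 1297/109  [[A, B, F are collinear ⇒ -10x-3y+189=0] ∩ [PF ⟂ AB ⇒ -3x+10y-73=0]]
   so F = (1671/109, 1297/109)

F = (1671/109, 1297/109)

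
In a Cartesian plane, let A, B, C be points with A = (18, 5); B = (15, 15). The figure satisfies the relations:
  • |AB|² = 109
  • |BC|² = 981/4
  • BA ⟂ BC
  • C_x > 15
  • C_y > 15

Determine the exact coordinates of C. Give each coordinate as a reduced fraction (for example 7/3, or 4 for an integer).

C = (30, 39/2)

1. C_x = 30  [[BA ⟂ BC ⇒ 3x-10y+105=0] ∩ [|C−(15, 15)|²=981/4]]
2. C_y = 39/2  [[BA ⟂ BC ⇒ 3x-10y+105=0] ∩ [|C−(15, 15)|²=981/4]]
   so C = (30, 39/2)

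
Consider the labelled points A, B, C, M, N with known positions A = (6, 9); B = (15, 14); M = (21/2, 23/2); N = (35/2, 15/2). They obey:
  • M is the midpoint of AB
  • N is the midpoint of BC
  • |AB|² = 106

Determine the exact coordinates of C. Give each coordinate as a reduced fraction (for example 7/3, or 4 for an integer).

1. C_x = 20  [C = 2·N−B = 2·(35/2, 15/2)−(15, 14)]
2. C_y = 1  [C = 2·N−B = 2·(35/2, 15/2)−(15, 14)]
   so C = (20, 1)

C = (20, 1)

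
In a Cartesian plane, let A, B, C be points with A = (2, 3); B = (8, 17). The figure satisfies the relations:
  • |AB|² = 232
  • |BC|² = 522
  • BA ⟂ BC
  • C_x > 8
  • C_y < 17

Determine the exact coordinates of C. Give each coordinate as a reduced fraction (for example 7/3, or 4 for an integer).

C = (29, 8)

1. C_x = 29  [[BA ⟂ BC ⇒ -6x-14y+286=0] ∩ [|C−(8, 17)|²=522]]
2. C_y = 8  [[BA ⟂ BC ⇒ -6x-14y+286=0] ∩ [|C−(8, 17)|²=522]]
   so C = (29, 8)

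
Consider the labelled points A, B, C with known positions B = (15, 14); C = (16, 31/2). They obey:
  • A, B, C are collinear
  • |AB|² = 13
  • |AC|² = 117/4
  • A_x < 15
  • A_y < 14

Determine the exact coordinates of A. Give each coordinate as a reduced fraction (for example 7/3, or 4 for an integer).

1. A_x = 13  [[A, B, C are collinear ⇒ -3/2x+1y+17/2=0] ∩ [|A−(15, 14)|²=13]]
2. A_y = 11  [[A, B, C are collinear ⇒ -3/2x+1y+17/2=0] ∩ [|A−(15, 14)|²=13]]
   so A = (13, 11)

A = (13, 11)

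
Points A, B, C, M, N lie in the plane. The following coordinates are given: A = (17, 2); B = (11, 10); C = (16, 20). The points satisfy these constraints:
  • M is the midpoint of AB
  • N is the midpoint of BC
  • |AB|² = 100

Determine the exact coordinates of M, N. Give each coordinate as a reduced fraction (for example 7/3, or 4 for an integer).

M = (14, 6)
N = (27/2, 15)

1. M_x = 14  [2·M = A+B = (17, 2)+(11, 10)]
2. M_y = 6  [2·M = A+B = (17, 2)+(11, 10)]
   so M = (14, 6)
3. N_x = 27/2  [2·N = B+C = (11, 10)+(16, 20)]
4. N_y = 15  [2·N = B+C = (11, 10)+(16, 20)]
   so N = (27/2, 15)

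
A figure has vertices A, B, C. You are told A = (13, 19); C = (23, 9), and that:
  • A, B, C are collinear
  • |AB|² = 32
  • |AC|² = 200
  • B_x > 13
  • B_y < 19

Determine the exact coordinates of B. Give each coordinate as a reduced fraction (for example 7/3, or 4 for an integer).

1. B_x = 17  [[A, B, C are collinear ⇒ -10x-10y+320=0] ∩ [|B−(13, 19)|²=32]]
2. B_y = 15  [[A, B, C are collinear ⇒ -10x-10y+320=0] ∩ [|B−(13, 19)|²=32]]
   so B = (17, 15)

B = (17, 15)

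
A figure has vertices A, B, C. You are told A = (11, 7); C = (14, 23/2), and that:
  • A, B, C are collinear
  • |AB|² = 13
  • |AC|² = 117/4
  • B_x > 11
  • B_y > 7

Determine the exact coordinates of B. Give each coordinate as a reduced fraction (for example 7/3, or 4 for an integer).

1. B_x = 13  [[A, B, C are collinear ⇒ 9/2x-3y-57/2=0] ∩ [|B−(11, 7)|²=13]]
2. B_y = 10  [[A, B, C are collinear ⇒ 9/2x-3y-57/2=0] ∩ [|B−(11, 7)|²=13]]
   so B = (13, 10)

B = (13, 10)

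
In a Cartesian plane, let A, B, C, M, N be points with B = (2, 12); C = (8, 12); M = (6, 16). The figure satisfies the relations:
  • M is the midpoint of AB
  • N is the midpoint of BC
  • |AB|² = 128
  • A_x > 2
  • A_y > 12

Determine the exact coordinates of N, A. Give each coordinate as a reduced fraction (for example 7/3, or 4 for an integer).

1. A_x = 10  [A = 2·M−B = 2·(6, 16)−(2, 12)]
2. A_y = 20  [A = 2·M−B = 2·(6, 16)−(2, 12)]
   so A = (10, 20)
3. N_x = 5  [2·N = B+C = (2, 12)+(8, 12)]
4. N_y = 12  [2·N = B+C = (2, 12)+(8, 12)]
   so N = (5, 12)

N = (5, 12)
A = (10, 20)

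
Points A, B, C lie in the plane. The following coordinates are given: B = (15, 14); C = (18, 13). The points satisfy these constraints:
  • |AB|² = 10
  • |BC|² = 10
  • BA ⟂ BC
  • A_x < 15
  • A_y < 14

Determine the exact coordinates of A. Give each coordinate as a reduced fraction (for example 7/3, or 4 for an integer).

1. A_x = 14  [[BA ⟂ BC ⇒ 3x-1y-31=0] ∩ [|A−(15, 14)|²=10]]
2. A_y = 11  [[BA ⟂ BC ⇒ 3x-1y-31=0] ∩ [|A−(15, 14)|²=10]]
   so A = (14, 11)

A = (14, 11)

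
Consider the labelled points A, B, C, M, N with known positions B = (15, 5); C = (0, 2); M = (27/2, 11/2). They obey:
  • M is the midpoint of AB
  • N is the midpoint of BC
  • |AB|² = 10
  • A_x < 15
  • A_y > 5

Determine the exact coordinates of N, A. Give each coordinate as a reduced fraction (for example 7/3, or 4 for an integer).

1. A_x = 12  [A = 2·M−B = 2·(27/2, 11/2)−(15, 5)]
2. A_y = 6  [A = 2·M−B = 2·(27/2, 11/2)−(15, 5)]
   so A = (12, 6)
3. N_x = 15/2  [2·N = B+C = (15, 5)+(0, 2)]
4. N_y = 7/2  [2·N = B+C = (15, 5)+(0, 2)]
   so N = (15/2, 7/2)

N = (15/2, 7/2)
A = (12, 6)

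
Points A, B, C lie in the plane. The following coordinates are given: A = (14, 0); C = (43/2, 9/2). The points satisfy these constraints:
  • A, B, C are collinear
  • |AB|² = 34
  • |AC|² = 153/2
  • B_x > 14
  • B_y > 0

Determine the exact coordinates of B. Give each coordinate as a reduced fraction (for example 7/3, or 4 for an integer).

1. B_x = 19  [[A, B, C are collinear ⇒ 9/2x-15/2y-63=0] ∩ [|B−(14, 0)|²=34]]
2. B_y = 3  [[A, B, C are collinear ⇒ 9/2x-15/2y-63=0] ∩ [|B−(14, 0)|²=34]]
   so B = (19, 3)

B = (19, 3)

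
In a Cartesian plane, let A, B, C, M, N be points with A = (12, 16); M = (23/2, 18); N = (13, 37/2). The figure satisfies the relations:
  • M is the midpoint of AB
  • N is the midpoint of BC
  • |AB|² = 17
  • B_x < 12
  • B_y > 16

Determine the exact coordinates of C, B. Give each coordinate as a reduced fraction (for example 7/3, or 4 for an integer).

1. B_x = 11  [B = 2·M−A = 2·(23/2, 18)−(12, 16)]
2. B_y = 20  [B = 2·M−A = 2·(23/2, 18)−(12, 16)]
   so B = (11, 20)
3. C_x = 15  [C = 2·N−B = 2·(13, 37/2)−(11, 20)]
4. C_y = 17  [C = 2·N−B = 2·(13, 37/2)−(11, 20)]
   so C = (15, 17)

C = (15, 17)
B = (11, 20)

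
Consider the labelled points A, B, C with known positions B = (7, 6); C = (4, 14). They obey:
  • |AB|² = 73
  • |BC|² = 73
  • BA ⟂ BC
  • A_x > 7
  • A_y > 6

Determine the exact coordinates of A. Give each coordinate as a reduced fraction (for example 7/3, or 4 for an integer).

1. A_x = 15  [[BA ⟂ BC ⇒ -3x+8y-27=0] ∩ [|A−(7, 6)|²=73]]
2. A_y = 9  [[BA ⟂ BC ⇒ -3x+8y-27=0] ∩ [|A−(7, 6)|²=73]]
   so A = (15, 9)

A = (15, 9)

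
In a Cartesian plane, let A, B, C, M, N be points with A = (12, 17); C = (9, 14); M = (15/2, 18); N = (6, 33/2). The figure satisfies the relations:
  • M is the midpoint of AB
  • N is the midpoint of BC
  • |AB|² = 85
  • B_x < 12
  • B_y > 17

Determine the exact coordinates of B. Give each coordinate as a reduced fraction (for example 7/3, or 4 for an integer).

B = (3, 19)

1. B_x = 3  [B = 2·M−A = 2·(15/2, 18)−(12, 17)]
2. B_y = 19  [B = 2·M−A = 2·(15/2, 18)−(12, 17)]
   so B = (3, 19)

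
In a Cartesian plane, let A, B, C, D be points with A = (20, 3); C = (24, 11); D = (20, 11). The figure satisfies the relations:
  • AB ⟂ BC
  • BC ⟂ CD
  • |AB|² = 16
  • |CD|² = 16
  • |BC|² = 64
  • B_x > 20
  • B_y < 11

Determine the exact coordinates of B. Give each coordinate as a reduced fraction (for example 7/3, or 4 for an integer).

B = (24, 3)

1. B_x = 24  [[BC ⟂ CD ⇒ 4x-96=0] ∩ [|B−(20, 3)|²=16]]
2. B_y = 3  [[BC ⟂ CD ⇒ 4x-96=0] ∩ [|B−(20, 3)|²=16]]
   so B = (24, 3)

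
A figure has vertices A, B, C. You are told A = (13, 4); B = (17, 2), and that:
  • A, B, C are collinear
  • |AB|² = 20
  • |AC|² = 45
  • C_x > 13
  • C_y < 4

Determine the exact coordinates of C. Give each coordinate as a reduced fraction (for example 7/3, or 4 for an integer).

1. C_x = 19  [[A, B, C are collinear ⇒ 2x+4y-42=0] ∩ [|C−(13, 4)|²=45]]
2. C_y = 1  [[A, B, C are collinear ⇒ 2x+4y-42=0] ∩ [|C−(13, 4)|²=45]]
   so C = (19, 1)

C = (19, 1)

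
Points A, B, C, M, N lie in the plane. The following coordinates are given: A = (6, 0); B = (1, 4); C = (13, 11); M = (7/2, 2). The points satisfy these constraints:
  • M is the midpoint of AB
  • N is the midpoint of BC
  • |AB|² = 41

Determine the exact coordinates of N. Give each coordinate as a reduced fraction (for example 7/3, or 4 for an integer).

1. N_x = 7  [2·N = B+C = (1, 4)+(13, 11)]
2. N_y = 15/2  [2·N = B+C = (1, 4)+(13, 11)]
   so N = (7, 15/2)

N = (7, 15/2)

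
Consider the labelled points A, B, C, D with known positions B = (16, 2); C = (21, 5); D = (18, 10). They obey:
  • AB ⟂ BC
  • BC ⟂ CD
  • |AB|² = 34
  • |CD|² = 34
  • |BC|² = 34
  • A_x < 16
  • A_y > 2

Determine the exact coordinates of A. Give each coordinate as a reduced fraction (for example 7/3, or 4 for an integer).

A = (13, 7)

1. A_x = 13  [[AB ⟂ BC ⇒ -5x-3y+86=0] ∩ [|A−(16, 2)|²=34]]
2. A_y = 7  [[AB ⟂ BC ⇒ -5x-3y+86=0] ∩ [|A−(16, 2)|²=34]]
   so A = (13, 7)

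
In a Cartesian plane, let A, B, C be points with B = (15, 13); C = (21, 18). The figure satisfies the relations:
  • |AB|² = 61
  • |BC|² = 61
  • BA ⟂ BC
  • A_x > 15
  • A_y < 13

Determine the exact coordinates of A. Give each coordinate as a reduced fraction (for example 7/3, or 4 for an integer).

1. A_x = 20  [[BA ⟂ BC ⇒ 6x+5y-155=0] ∩ [|A−(15, 13)|²=61]]
2. A_y = 7  [[BA ⟂ BC ⇒ 6x+5y-155=0] ∩ [|A−(15, 13)|²=61]]
   so A = (20, 7)

A = (20, 7)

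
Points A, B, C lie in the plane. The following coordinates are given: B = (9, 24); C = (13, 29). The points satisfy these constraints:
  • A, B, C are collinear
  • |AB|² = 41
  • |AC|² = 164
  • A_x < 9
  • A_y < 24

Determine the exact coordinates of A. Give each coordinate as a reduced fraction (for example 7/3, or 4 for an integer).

A = (5, 19)

1. A_x = 5  [[A, B, C are collinear ⇒ -5x+4y-51=0] ∩ [|A−(9, 24)|²=41]]
2. A_y = 19  [[A, B, C are collinear ⇒ -5x+4y-51=0] ∩ [|A−(9, 24)|²=41]]
   so A = (5, 19)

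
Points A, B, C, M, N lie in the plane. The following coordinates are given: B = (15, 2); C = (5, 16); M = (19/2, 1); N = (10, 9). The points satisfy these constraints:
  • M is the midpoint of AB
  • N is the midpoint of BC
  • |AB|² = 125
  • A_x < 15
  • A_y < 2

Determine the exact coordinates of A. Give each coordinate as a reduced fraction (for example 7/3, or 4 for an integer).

1. A_x = 4  [A = 2·M−B = 2·(19/2, 1)−(15, 2)]
2. A_y = 0  [A = 2·M−B = 2·(19/2, 1)−(15, 2)]
   so A = (4, 0)

A = (4, 0)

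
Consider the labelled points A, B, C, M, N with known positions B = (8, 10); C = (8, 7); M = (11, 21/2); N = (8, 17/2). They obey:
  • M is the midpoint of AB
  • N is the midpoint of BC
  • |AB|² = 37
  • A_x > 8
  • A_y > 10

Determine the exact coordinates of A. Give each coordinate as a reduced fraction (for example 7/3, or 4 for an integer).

1. A_x = 14  [A = 2·M−B = 2·(11, 21/2)−(8, 10)]
2. A_y = 11  [A = 2·M−B = 2·(11, 21/2)−(8, 10)]
   so A = (14, 11)

A = (14, 11)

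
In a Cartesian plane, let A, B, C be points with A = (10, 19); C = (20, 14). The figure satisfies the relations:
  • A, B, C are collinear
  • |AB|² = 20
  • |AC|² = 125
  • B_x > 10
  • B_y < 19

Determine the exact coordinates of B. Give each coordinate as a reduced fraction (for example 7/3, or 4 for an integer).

B = (14, 17)

1. B_x = 14  [[A, B, C are collinear ⇒ -5x-10y+240=0] ∩ [|B−(10, 19)|²=20]]
2. B_y = 17  [[A, B, C are collinear ⇒ -5x-10y+240=0] ∩ [|B−(10, 19)|²=20]]
   so B = (14, 17)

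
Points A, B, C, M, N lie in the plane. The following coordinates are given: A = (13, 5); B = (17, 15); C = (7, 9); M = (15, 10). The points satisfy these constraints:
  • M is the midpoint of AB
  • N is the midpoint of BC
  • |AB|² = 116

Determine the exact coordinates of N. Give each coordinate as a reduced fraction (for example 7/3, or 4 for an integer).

1. N_x = 12  [2·N = B+C = (17, 15)+(7, 9)]
2. N_y = 12  [2·N = B+C = (17, 15)+(7, 9)]
   so N = (12, 12)

N = (12, 12)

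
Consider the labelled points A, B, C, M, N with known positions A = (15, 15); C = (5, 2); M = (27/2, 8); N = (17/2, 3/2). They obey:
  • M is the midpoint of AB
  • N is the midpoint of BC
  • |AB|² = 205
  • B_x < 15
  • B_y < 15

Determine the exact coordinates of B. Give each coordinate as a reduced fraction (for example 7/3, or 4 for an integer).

B = (12, 1)

1. B_x = 12  [B = 2·M−A = 2·(27/2, 8)−(15, 15)]
2. B_y = 1  [B = 2·M−A = 2·(27/2, 8)−(15, 15)]
   so B = (12, 1)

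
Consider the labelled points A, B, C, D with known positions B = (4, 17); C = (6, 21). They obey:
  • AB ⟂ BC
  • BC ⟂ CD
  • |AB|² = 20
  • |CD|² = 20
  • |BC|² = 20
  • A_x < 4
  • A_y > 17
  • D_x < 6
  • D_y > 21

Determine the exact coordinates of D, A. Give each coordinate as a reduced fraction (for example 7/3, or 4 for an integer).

1. D_x = 2  [[BC ⟂ CD ⇒ 2x+4y-96=0] ∩ [|D−(6, 21)|²=20]]
2. D_y = 23  [[BC ⟂ CD ⇒ 2x+4y-96=0] ∩ [|D−(6, 21)|²=20]]
   so D = (2, 23)
3. A_x = 0  [[AB ⟂ BC ⇒ -2x-4y+76=0] ∩ [|A−(4, 17)|²=20]]
4. A_y = 19  [[AB ⟂ BC ⇒ -2x-4y+76=0] ∩ [|A−(4, 17)|²=20]]
   so A = (0, 19)

D = (2, 23)
A = (0, 19)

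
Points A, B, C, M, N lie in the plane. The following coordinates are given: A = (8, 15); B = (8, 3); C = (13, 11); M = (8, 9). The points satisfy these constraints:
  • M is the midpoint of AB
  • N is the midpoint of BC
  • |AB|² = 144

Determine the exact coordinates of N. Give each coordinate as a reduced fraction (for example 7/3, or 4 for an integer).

N = (21/2, 7)

1. N_x = 21/2  [2·N = B+C = (8, 3)+(13, 11)]
2. N_y = 7  [2·N = B+C = (8, 3)+(13, 11)]
   so N = (21/2, 7)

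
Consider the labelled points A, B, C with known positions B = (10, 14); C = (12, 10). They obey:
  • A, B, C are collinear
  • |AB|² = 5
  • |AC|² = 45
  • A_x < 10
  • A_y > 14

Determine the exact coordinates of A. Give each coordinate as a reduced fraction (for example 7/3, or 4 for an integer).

A = (9, 16)

1. A_x = 9  [[A, B, C are collinear ⇒ 4x+2y-68=0] ∩ [|A−(10, 14)|²=5]]
2. A_y = 16  [[A, B, C are collinear ⇒ 4x+2y-68=0] ∩ [|A−(10, 14)|²=5]]
   so A = (9, 16)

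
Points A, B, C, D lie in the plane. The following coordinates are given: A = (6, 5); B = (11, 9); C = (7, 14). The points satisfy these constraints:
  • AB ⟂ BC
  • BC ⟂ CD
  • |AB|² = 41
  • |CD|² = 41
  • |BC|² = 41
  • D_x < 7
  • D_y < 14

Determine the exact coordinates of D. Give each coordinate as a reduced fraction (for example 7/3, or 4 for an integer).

D = (2, 10)

1. D_x = 2  [[BC ⟂ CD ⇒ -4x+5y-42=0] ∩ [|D−(7, 14)|²=41]]
2. D_y = 10  [[BC ⟂ CD ⇒ -4x+5y-42=0] ∩ [|D−(7, 14)|²=41]]
   so D = (2, 10)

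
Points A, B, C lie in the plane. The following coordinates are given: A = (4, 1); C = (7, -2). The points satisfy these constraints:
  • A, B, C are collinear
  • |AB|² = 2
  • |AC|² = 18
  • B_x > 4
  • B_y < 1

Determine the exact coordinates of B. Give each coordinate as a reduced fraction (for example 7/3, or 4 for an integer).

B = (5, 0)

1. B_x = 5  [[A, B, C are collinear ⇒ -3x-3y+15=0] ∩ [|B−(4, 1)|²=2]]
2. B_y = 0  [[A, B, C are collinear ⇒ -3x-3y+15=0] ∩ [|B−(4, 1)|²=2]]
   so B = (5, 0)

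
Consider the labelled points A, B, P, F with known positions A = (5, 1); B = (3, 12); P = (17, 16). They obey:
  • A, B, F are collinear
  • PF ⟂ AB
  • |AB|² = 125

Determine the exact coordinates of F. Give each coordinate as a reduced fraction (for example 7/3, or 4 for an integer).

1. F_x = 343/125  [[A, B, F are collinear ⇒ -11x-2y+57=0] ∩ [PF ⟂ AB ⇒ -2x+11y-142=0]]
2. F_y = 1676/125  [[A, B, F are collinear ⇒ -11x-2y+57=0] ∩ [PF ⟂ AB ⇒ -2x+11y-142=0]]
   so F = (343/125, 1676/125)

F = (343/125, 1676/125)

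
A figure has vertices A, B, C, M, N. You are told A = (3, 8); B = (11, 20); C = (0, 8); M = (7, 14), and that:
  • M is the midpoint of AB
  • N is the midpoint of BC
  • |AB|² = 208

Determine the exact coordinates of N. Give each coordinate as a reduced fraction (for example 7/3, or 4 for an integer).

1. N_x = 11/2  [2·N = B+C = (11, 20)+(0, 8)]
2. N_y = 14  [2·N = B+C = (11, 20)+(0, 8)]
   so N = (11/2, 14)

N = (11/2, 14)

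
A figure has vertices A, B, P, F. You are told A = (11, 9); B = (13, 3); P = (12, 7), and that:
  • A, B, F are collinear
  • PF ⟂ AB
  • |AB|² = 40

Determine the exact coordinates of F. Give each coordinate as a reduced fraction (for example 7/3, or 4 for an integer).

F = (117/10, 69/10)

1. F_x = 117/10  [[A, B, F are collinear ⇒ 6x+2y-84=0] ∩ [PF ⟂ AB ⇒ 2x-6y+18=0]]
2. F_y = 69/10  [[A, B, F are collinear ⇒ 6x+2y-84=0] ∩ [PF ⟂ AB ⇒ 2x-6y+18=0]]
   so F = (117/10, 69/10)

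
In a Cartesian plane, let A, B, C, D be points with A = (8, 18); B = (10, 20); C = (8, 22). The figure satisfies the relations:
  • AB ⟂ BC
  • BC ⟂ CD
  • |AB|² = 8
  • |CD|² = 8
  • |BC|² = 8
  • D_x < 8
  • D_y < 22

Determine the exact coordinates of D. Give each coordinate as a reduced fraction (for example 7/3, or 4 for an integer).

1. D_x = 6  [[BC ⟂ CD ⇒ -2x+2y-28=0] ∩ [|D−(8, 22)|²=8]]
2. D_y = 20  [[BC ⟂ CD ⇒ -2x+2y-28=0] ∩ [|D−(8, 22)|²=8]]
   so D = (6, 20)

D = (6, 20)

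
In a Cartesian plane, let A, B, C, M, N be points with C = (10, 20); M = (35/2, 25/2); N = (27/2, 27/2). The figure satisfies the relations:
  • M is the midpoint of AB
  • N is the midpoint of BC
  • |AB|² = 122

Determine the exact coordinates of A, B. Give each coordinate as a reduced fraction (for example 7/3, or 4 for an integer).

1. B_x = 17  [B = 2·N−C = 2·(27/2, 27/2)−(10, 20)]
2. B_y = 7  [B = 2·N−C = 2·(27/2, 27/2)−(10, 20)]
   so B = (17, 7)
3. A_x = 18  [A = 2·M−B = 2·(35/2, 25/2)−(17, 7)]
4. A_y = 18  [A = 2·M−B = 2·(35/2, 25/2)−(17, 7)]
   so A = (18, 18)

A = (18, 18)
B = (17, 7)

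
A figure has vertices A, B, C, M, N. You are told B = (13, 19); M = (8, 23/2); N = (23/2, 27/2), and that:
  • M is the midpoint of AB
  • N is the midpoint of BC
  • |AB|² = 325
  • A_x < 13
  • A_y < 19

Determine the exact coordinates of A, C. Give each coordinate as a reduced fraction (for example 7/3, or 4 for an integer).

1. A_x = 3  [A = 2·M−B = 2·(8, 23/2)−(13, 19)]
2. A_y = 4  [A = 2·M−B = 2·(8, 23/2)−(13, 19)]
   so A = (3, 4)
3. C_x = 10  [C = 2·N−B = 2·(23/2, 27/2)−(13, 19)]
4. C_y = 8  [C = 2·N−B = 2·(23/2, 27/2)−(13, 19)]
   so C = (10, 8)

A = (3, 4)
C = (10, 8)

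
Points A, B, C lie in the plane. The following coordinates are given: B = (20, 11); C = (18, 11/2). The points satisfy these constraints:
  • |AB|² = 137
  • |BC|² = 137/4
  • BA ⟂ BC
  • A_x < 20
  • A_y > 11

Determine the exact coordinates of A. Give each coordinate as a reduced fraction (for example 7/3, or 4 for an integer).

1. A_x = 9  [[BA ⟂ BC ⇒ -2x-11/2y+201/2=0] ∩ [|A−(20, 11)|²=137]]
2. A_y = 15  [[BA ⟂ BC ⇒ -2x-11/2y+201/2=0] ∩ [|A−(20, 11)|²=137]]
   so A = (9, 15)

A = (9, 15)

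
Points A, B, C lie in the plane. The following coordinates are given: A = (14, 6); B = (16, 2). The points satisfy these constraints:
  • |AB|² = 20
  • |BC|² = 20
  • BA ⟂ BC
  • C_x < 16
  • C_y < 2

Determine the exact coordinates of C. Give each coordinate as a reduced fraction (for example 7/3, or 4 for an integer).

C = (12, 0)

1. C_x = 12  [[BA ⟂ BC ⇒ -2x+4y+24=0] ∩ [|C−(16, 2)|²=20]]
2. C_y = 0  [[BA ⟂ BC ⇒ -2x+4y+24=0] ∩ [|C−(16, 2)|²=20]]
   so C = (12, 0)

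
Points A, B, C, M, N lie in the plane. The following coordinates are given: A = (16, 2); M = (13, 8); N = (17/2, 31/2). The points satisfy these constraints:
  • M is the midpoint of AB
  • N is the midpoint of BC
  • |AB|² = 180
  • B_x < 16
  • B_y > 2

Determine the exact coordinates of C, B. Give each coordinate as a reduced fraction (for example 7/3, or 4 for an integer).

1. B_x = 10  [B = 2·M−A = 2·(13, 8)−(16, 2)]
2. B_y = 14  [B = 2·M−A = 2·(13, 8)−(16, 2)]
   so B = (10, 14)
3. C_x = 7  [C = 2·N−B = 2·(17/2, 31/2)−(10, 14)]
4. C_y = 17  [C = 2·N−B = 2·(17/2, 31/2)−(10, 14)]
   so C = (7, 17)

C = (7, 17)
B = (10, 14)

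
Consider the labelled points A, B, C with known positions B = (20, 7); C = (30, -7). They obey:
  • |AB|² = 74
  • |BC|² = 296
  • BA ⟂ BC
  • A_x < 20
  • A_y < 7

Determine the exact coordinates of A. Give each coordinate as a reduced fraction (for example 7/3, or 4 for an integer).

A = (13, 2)

1. A_x = 13  [[BA ⟂ BC ⇒ 10x-14y-102=0] ∩ [|A−(20, 7)|²=74]]
2. A_y = 2  [[BA ⟂ BC ⇒ 10x-14y-102=0] ∩ [|A−(20, 7)|²=74]]
   so A = (13, 2)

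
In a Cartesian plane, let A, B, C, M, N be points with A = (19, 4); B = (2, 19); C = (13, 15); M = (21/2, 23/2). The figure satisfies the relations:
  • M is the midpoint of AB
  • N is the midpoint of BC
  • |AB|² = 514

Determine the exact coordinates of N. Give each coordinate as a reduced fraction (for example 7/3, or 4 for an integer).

1. N_x = 15/2  [2·N = B+C = (2, 19)+(13, 15)]
2. N_y = 17  [2·N = B+C = (2, 19)+(13, 15)]
   so N = (15/2, 17)

N = (15/2, 17)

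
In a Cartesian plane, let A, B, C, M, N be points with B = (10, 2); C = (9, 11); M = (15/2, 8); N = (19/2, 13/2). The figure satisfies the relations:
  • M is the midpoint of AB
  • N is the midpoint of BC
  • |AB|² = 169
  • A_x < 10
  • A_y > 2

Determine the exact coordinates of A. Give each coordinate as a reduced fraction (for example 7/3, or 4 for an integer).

1. A_x = 5  [A = 2·M−B = 2·(15/2, 8)−(10, 2)]
2. A_y = 14  [A = 2·M−B = 2·(15/2, 8)−(10, 2)]
   so A = (5, 14)

A = (5, 14)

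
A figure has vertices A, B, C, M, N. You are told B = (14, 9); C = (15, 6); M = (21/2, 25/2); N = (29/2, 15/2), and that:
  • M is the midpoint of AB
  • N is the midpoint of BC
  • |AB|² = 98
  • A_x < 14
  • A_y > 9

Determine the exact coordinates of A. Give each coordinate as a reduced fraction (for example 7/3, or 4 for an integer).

1. A_x = 7  [A = 2·M−B = 2·(21/2, 25/2)−(14, 9)]
2. A_y = 16  [A = 2·M−B = 2·(21/2, 25/2)−(14, 9)]
   so A = (7, 16)

A = (7, 16)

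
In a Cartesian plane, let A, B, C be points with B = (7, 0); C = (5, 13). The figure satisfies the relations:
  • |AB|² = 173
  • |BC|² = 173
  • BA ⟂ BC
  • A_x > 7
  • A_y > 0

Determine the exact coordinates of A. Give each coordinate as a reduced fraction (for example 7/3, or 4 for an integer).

1. A_x = 20  [[BA ⟂ BC ⇒ -2x+13y+14=0] ∩ [|A−(7, 0)|²=173]]
2. A_y = 2  [[BA ⟂ BC ⇒ -2x+13y+14=0] ∩ [|A−(7, 0)|²=173]]
   so A = (20, 2)

A = (20, 2)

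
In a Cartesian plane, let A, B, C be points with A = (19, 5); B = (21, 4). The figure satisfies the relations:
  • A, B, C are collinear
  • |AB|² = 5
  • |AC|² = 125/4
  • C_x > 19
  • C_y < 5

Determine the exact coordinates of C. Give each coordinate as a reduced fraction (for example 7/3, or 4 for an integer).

1. C_x = 24  [[A, B, C are collinear ⇒ 1x+2y-29=0] ∩ [|C−(19, 5)|²=125/4]]
2. C_y = 5/2  [[A, B, C are collinear ⇒ 1x+2y-29=0] ∩ [|C−(19, 5)|²=125/4]]
   so C = (24, 5/2)

C = (24, 5/2)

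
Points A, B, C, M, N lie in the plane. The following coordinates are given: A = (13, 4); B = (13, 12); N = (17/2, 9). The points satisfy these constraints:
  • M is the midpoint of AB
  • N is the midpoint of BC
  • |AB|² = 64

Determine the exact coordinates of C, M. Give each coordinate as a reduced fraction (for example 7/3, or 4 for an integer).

C = (4, 6)
M = (13, 8)

1. M_x = 13  [2·M = A+B = (13, 4)+(13, 12)]
2. M_y = 8  [2·M = A+B = (13, 4)+(13, 12)]
   so M = (13, 8)
3. C_x = 4  [C = 2·N−B = 2·(17/2, 9)−(13, 12)]
4. C_y = 6  [C = 2·N−B = 2·(17/2, 9)−(13, 12)]
   so C = (4, 6)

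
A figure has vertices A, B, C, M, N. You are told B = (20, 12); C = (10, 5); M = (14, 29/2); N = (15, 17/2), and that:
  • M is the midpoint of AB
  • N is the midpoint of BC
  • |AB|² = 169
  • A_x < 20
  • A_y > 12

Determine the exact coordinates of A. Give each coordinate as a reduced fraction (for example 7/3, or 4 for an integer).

1. A_x = 8  [A = 2·M−B = 2·(14, 29/2)−(20, 12)]
2. A_y = 17  [A = 2·M−B = 2·(14, 29/2)−(20, 12)]
   so A = (8, 17)

A = (8, 17)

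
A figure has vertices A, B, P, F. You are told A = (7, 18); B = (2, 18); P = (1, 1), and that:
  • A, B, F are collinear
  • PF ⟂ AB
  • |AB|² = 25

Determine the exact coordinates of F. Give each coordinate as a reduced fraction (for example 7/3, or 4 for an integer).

F = (1, 18)

1. F_x = 1  [[A, B, F are collinear ⇒ -5y+90=0] ∩ [PF ⟂ AB ⇒ -5x+5=0]]
2. F_y = 18  [[A, B, F are collinear ⇒ -5y+90=0] ∩ [PF ⟂ AB ⇒ -5x+5=0]]
   so F = (1, 18)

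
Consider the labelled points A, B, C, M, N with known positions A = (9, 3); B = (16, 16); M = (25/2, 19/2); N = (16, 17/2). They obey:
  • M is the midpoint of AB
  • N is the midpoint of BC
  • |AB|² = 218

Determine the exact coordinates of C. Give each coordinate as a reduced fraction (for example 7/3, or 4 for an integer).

1. C_x = 16  [C = 2·N−B = 2·(16, 17/2)−(16, 16)]
2. C_y = 1  [C = 2·N−B = 2·(16, 17/2)−(16, 16)]
   so C = (16, 1)

C = (16, 1)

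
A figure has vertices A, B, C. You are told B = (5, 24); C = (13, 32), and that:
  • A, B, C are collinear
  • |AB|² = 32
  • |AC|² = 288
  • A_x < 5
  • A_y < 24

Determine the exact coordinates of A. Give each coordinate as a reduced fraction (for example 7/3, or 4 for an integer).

A = (1, 20)

1. A_x = 1  [[A, B, C are collinear ⇒ -8x+8y-152=0] ∩ [|A−(5, 24)|²=32]]
2. A_y = 20  [[A, B, C are collinear ⇒ -8x+8y-152=0] ∩ [|A−(5, 24)|²=32]]
   so A = (1, 20)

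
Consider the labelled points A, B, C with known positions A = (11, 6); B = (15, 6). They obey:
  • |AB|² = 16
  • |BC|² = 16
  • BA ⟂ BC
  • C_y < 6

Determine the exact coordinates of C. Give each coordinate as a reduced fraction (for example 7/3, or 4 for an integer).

C = (15, 2)

1. C_x = 15  [[BA ⟂ BC ⇒ -4x+60=0] ∩ [|C−(15, 6)|²=16]]
2. C_y = 2  [[BA ⟂ BC ⇒ -4x+60=0] ∩ [|C−(15, 6)|²=16]]
   so C = (15, 2)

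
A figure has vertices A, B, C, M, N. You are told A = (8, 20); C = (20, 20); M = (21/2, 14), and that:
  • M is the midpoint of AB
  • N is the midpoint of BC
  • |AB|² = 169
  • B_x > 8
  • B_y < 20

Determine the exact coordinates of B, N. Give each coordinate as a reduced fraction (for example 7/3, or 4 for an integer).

B = (13, 8)
N = (33/2, 14)

1. B_x = 13  [B = 2·M−A = 2·(21/2, 14)−(8, 20)]
2. B_y = 8  [B = 2·M−A = 2·(21/2, 14)−(8, 20)]
   so B = (13, 8)
3. N_x = 33/2  [2·N = B+C = (13, 8)+(20, 20)]
4. N_y = 14  [2·N = B+C = (13, 8)+(20, 20)]
   so N = (33/2, 14)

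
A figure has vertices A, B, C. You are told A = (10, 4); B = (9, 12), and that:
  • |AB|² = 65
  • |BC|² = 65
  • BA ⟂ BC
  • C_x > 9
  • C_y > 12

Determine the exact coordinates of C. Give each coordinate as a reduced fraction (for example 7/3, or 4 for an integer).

C = (17, 13)

1. C_x = 17  [[BA ⟂ BC ⇒ 1x-8y+87=0] ∩ [|C−(9, 12)|²=65]]
2. C_y = 13  [[BA ⟂ BC ⇒ 1x-8y+87=0] ∩ [|C−(9, 12)|²=65]]
   so C = (17, 13)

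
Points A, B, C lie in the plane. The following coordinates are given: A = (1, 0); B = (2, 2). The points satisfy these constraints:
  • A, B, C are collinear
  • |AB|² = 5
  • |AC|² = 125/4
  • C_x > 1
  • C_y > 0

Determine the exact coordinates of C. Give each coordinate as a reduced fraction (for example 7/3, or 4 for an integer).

C = (7/2, 5)

1. C_x = 7/2  [[A, B, C are collinear ⇒ -2x+1y+2=0] ∩ [|C−(1, 0)|²=125/4]]
2. C_y = 5  [[A, B, C are collinear ⇒ -2x+1y+2=0] ∩ [|C−(1, 0)|²=125/4]]
   so C = (7/2, 5)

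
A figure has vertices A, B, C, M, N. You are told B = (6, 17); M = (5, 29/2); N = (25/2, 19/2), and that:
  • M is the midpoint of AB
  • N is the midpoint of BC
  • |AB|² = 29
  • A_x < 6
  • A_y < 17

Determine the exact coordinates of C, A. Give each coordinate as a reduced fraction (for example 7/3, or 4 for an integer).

C = (19, 2)
A = (4, 12)

1. A_x = 4  [A = 2·M−B = 2·(5, 29/2)−(6, 17)]
2. A_y = 12  [A = 2·M−B = 2·(5, 29/2)−(6, 17)]
   so A = (4, 12)
3. C_x = 19  [C = 2·N−B = 2·(25/2, 19/2)−(6, 17)]
4. C_y = 2  [C = 2·N−B = 2·(25/2, 19/2)−(6, 17)]
   so C = (19, 2)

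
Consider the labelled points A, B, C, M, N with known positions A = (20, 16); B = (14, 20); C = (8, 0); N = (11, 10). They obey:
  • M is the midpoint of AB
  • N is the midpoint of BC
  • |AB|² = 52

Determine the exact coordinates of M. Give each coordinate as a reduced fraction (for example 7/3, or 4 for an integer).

M = (17, 18)

1. M_x = 17  [2·M = A+B = (20, 16)+(14, 20)]
2. M_y = 18  [2·M = A+B = (20, 16)+(14, 20)]
   so M = (17, 18)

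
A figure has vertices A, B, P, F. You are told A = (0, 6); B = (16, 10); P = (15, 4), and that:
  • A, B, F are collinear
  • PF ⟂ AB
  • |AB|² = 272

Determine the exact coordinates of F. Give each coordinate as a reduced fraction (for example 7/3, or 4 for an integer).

1. F_x = 232/17  [[A, B, F are collinear ⇒ -4x+16y-96=0] ∩ [PF ⟂ AB ⇒ 16x+4y-256=0]]
2. F_y = 160/17  [[A, B, F are collinear ⇒ -4x+16y-96=0] ∩ [PF ⟂ AB ⇒ 16x+4y-256=0]]
   so F = (232/17, 160/17)

F = (232/17, 160/17)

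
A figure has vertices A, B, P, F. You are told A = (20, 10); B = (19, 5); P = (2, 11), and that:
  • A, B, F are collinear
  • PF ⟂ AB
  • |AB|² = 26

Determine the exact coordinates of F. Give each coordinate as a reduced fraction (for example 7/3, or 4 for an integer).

F = (39/2, 15/2)

1. F_x = 39/2  [[A, B, F are collinear ⇒ 5x-1y-90=0] ∩ [PF ⟂ AB ⇒ -1x-5y+57=0]]
2. F_y = 15/2  [[A, B, F are collinear ⇒ 5x-1y-90=0] ∩ [PF ⟂ AB ⇒ -1x-5y+57=0]]
   so F = (39/2, 15/2)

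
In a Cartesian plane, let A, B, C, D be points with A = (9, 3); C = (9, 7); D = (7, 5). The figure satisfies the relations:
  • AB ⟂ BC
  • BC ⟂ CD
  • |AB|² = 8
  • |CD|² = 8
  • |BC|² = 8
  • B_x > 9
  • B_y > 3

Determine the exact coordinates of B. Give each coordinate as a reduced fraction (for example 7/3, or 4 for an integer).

1. B_x = 11  [[BC ⟂ CD ⇒ 2x+2y-32=0] ∩ [|B−(9, 3)|²=8]]
2. B_y = 5  [[BC ⟂ CD ⇒ 2x+2y-32=0] ∩ [|B−(9, 3)|²=8]]
   so B = (11, 5)

B = (11, 5)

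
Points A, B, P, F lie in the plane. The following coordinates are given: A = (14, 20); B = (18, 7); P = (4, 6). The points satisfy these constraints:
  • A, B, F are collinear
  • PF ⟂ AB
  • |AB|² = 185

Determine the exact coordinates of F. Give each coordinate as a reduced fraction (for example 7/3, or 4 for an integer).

F = (3158/185, 1854/185)

1. F_x = 3158/185  [[A, B, F are collinear ⇒ 13x+4y-262=0] ∩ [PF ⟂ AB ⇒ 4x-13y+62=0]]
2. F_y = 1854/185  [[A, B, F are collinear ⇒ 13x+4y-262=0] ∩ [PF ⟂ AB ⇒ 4x-13y+62=0]]
   so F = (3158/185, 1854/185)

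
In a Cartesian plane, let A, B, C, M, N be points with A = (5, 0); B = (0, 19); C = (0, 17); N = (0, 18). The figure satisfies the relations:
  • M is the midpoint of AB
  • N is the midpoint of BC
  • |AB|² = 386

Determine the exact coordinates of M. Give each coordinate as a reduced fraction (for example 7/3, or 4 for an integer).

1. M_x = 5/2  [2·M = A+B = (5, 0)+(0, 19)]
2. M_y = 19/2  [2·M = A+B = (5, 0)+(0, 19)]
   so M = (5/2, 19/2)

M = (5/2, 19/2)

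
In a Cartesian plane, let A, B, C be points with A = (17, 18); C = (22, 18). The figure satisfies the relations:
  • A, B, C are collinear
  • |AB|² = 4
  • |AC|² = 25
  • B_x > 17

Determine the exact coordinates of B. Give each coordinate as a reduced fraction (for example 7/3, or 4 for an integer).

1. B_x = 19  [[A, B, C are collinear ⇒ -5y+90=0] ∩ [|B−(17, 18)|²=4]]
2. B_y = 18  [[A, B, C are collinear ⇒ -5y+90=0] ∩ [|B−(17, 18)|²=4]]
   so B = (19, 18)

B = (19, 18)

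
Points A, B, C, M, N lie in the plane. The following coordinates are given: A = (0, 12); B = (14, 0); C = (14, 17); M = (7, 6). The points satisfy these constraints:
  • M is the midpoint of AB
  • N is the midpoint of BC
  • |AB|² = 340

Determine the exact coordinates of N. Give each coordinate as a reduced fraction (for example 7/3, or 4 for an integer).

N = (14, 17/2)

1. N_x = 14  [2·N = B+C = (14, 0)+(14, 17)]
2. N_y = 17/2  [2·N = B+C = (14, 0)+(14, 17)]
   so N = (14, 17/2)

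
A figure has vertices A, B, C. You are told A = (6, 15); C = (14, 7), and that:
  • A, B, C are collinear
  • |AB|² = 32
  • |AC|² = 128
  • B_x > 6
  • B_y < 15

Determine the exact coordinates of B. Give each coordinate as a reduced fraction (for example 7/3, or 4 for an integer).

1. B_x = 10  [[A, B, C are collinear ⇒ -8x-8y+168=0] ∩ [|B−(6, 15)|²=32]]
2. B_y = 11  [[A, B, C are collinear ⇒ -8x-8y+168=0] ∩ [|B−(6, 15)|²=32]]
   so B = (10, 11)

B = (10, 11)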